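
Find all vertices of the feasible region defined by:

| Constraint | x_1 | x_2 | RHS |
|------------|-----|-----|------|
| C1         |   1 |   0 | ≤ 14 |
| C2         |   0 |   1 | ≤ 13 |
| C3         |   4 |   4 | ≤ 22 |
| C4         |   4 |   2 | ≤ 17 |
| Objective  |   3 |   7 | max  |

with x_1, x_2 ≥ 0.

(0, 0), (4.25, 0), (3, 2.5), (0, 5.5)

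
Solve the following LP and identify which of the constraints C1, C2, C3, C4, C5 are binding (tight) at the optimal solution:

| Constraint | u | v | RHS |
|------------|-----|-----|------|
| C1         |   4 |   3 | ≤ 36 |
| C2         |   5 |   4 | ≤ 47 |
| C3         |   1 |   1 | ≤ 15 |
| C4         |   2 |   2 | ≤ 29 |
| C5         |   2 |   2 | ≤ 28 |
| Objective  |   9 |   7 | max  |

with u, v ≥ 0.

At u = 3, v = 8, compute slack b - a·x for each constraint:
  C1: 36 − 36 = 0  (binding)
  C2: 47 − 47 = 0  (binding)
  C3: 15 − 11 = 4  (slack)
  C4: 29 − 22 = 7  (slack)
  C5: 28 − 22 = 6  (slack)

Optimal: u = 3, v = 8
Binding: C1, C2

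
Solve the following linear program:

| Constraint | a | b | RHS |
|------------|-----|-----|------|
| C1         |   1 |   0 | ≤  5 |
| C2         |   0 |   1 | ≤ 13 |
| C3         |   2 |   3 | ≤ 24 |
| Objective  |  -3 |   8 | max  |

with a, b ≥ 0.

Evaluate the objective at each vertex of the feasible region:
  z(0, 0) = 0
  z(5, 0) = -15
  z(5, 4.667) = 22.33
  z(0, 8) = 64  ←
The maximum is at a = 0, b = 8.

a = 0, b = 8, z = 64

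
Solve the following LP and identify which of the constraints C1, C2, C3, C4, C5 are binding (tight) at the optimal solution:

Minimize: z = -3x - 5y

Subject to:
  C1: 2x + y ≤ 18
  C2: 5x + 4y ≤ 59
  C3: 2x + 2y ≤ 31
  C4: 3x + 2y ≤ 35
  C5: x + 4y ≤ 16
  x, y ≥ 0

At x = 8, y = 2, compute slack b - a·x for each constraint:
  C1: 18 − 18 = 0  (binding)
  C2: 59 − 48 = 11  (slack)
  C3: 31 − 20 = 11  (slack)
  C4: 35 − 28 = 7  (slack)
  C5: 16 − 16 = 0  (binding)

Optimal: x = 8, y = 2
Binding: C1, C5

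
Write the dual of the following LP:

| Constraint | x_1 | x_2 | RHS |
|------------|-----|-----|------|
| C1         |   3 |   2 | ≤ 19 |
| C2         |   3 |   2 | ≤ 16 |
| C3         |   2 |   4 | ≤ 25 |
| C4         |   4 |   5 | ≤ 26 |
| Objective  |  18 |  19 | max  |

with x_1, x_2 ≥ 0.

Primal max cᵀx s.t. Ax ≤ b, x ≥ 0  →  Dual min bᵀy s.t. Aᵀy ≥ c, y ≥ 0.

Minimize: z = 19y1 + 16y2 + 25y3 + 26y4

Subject to:
  3y1 + 3y2 + 2y3 + 4y4 ≥ 18
  2y1 + 2y2 + 4y3 + 5y4 ≥ 19
  y1, y2, y3, y4 ≥ 0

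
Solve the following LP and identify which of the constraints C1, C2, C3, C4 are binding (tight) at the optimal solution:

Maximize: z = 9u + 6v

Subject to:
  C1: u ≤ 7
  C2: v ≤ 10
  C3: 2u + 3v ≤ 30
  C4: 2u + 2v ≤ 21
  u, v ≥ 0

At u = 7, v = 3.5, compute slack b - a·x for each constraint:
  C1: 7 − 7 = 0  (binding)
  C2: 10 − 3.5 = 6.5  (slack)
  C3: 30 − 24.5 = 5.5  (slack)
  C4: 21 − 21 = 0  (binding)

Optimal: u = 7, v = 3.5
Binding: C1, C4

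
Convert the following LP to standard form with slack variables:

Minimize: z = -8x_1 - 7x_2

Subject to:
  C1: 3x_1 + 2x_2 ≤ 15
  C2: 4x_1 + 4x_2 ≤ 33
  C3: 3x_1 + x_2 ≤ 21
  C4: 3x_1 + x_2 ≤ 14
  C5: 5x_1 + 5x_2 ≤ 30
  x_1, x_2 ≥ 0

min z = -8x_1 - 7x_2

s.t.
  3x_1 + 2x_2 + s1 = 15
  4x_1 + 4x_2 + s2 = 33
  3x_1 + x_2 + s3 = 21
  3x_1 + x_2 + s4 = 14
  5x_1 + 5x_2 + s5 = 30
  x_1, x_2, s1, s2, s3, s4, s5 ≥ 0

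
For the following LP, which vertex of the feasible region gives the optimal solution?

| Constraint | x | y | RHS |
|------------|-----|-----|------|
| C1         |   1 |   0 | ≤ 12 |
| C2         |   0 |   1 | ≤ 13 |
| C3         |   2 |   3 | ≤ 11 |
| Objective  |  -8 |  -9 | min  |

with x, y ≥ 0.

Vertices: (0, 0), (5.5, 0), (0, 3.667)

Evaluate the objective at each vertex of the feasible region:
  z(0, 0) = 0
  z(5.5, 0) = -44  ←
  z(0, 3.667) = -33
The minimum is at x = 5.5, y = 0.

(5.5, 0)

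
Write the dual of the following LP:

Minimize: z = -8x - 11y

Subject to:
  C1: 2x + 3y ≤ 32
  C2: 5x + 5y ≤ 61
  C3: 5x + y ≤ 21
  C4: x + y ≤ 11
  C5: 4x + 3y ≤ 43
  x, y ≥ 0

Primal min cᵀx s.t. Ax ≤ b, x ≥ 0  →  Dual max −bᵀy s.t. Aᵀy ≥ −c, y ≥ 0.

Maximize: z = -32y1 - 61y2 - 21y3 - 11y4 - 43y5

Subject to:
  2y1 + 5y2 + 5y3 + y4 + 4y5 ≥ 8
  3y1 + 5y2 + y3 + y4 + 3y5 ≥ 11
  y1, y2, y3, y4, y5 ≥ 0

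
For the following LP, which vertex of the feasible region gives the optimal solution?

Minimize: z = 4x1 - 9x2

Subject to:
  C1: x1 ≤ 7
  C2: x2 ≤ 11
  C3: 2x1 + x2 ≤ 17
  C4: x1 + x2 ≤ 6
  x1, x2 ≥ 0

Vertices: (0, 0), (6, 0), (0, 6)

Evaluate the objective at each vertex of the feasible region:
  z(0, 0) = 0
  z(6, 0) = 24
  z(0, 6) = -54  ←
The minimum is at x1 = 0, x2 = 6.

(0, 6)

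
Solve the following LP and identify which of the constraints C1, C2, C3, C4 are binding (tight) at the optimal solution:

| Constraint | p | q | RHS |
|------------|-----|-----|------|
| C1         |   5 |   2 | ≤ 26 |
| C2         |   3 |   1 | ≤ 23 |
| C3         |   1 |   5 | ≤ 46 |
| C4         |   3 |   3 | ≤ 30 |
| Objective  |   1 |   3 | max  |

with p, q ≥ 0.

At p = 1, q = 9, compute slack b - a·x for each constraint:
  C1: 26 − 23 = 3  (slack)
  C2: 23 − 12 = 11  (slack)
  C3: 46 − 46 = 0  (binding)
  C4: 30 − 30 = 0  (binding)

Optimal: p = 1, q = 9
Binding: C3, C4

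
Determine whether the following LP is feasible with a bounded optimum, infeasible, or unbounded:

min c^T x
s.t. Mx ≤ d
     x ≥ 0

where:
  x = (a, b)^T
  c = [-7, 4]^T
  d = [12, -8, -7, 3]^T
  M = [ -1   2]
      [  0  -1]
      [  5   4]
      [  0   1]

Infeasible (no feasible solution exists)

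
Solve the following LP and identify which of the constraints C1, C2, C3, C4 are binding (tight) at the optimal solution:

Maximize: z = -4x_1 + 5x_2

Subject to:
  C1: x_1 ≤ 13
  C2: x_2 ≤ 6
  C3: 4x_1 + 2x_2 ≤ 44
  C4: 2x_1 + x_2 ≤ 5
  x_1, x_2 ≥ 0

At x_1 = 0, x_2 = 5, compute slack b - a·x for each constraint:
  C1: 13 − 0 = 13  (slack)
  C2: 6 − 5 = 1  (slack)
  C3: 44 − 10 = 34  (slack)
  C4: 5 − 5 = 0  (binding)

Optimal: x_1 = 0, x_2 = 5
Binding: C4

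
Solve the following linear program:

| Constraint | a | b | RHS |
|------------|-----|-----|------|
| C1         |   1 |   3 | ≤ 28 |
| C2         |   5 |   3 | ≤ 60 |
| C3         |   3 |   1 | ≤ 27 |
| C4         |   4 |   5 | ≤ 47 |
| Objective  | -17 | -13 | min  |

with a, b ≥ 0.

Evaluate the objective at each vertex of the feasible region:
  z(0, 0) = 0
  z(9, 0) = -153
  z(8, 3) = -175  ←
  z(0.1429, 9.286) = -123.1
  z(0, 9.333) = -121.3
The minimum is at a = 8, b = 3.

a = 8, b = 3, z = -175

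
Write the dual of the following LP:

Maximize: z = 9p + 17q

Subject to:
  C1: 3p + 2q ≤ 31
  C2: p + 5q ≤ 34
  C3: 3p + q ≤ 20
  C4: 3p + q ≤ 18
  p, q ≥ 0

Primal max cᵀx s.t. Ax ≤ b, x ≥ 0  →  Dual min bᵀy s.t. Aᵀy ≥ c, y ≥ 0.

Minimize: z = 31y1 + 34y2 + 20y3 + 18y4

Subject to:
  3y1 + y2 + 3y3 + 3y4 ≥ 9
  2y1 + 5y2 + y3 + y4 ≥ 17
  y1, y2, y3, y4 ≥ 0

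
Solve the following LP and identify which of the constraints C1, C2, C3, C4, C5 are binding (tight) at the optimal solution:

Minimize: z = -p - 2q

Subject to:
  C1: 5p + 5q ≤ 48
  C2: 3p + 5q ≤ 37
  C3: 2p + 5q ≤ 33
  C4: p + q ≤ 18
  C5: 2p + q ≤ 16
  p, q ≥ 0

At p = 4, q = 5, compute slack b - a·x for each constraint:
  C1: 48 − 45 = 3  (slack)
  C2: 37 − 37 = 0  (binding)
  C3: 33 − 33 = 0  (binding)
  C4: 18 − 9 = 9  (slack)
  C5: 16 − 13 = 3  (slack)

Optimal: p = 4, q = 5
Binding: C2, C3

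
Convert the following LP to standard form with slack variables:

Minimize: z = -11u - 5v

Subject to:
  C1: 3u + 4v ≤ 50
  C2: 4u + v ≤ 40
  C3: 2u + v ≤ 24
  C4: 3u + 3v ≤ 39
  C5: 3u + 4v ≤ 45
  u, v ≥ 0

min z = -11u - 5v

s.t.
  3u + 4v + s1 = 50
  4u + v + s2 = 40
  2u + v + s3 = 24
  3u + 3v + s4 = 39
  3u + 4v + s5 = 45
  u, v, s1, s2, s3, s4, s5 ≥ 0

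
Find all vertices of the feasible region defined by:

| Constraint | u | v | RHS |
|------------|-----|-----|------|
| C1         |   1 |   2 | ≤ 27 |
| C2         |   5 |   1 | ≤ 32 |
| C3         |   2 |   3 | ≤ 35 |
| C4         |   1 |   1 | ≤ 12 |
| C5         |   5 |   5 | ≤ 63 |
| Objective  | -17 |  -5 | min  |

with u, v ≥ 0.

(0, 0), (6.4, 0), (5, 7), (1, 11), (0, 11.67)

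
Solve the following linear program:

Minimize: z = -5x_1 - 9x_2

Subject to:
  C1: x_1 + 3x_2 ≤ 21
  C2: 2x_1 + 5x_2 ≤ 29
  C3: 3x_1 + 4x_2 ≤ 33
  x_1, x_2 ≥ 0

Evaluate the objective at each vertex of the feasible region:
  z(0, 0) = 0
  z(11, 0) = -55
  z(7, 3) = -62  ←
  z(0, 5.8) = -52.2
The minimum is at x_1 = 7, x_2 = 3.

x_1 = 7, x_2 = 3, z = -62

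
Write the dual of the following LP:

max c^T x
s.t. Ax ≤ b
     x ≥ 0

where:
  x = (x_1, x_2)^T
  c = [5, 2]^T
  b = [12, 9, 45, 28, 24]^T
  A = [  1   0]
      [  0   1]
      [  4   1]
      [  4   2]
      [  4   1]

Primal max cᵀx s.t. Ax ≤ b, x ≥ 0  →  Dual min bᵀy s.t. Aᵀy ≥ c, y ≥ 0.

Minimize: z = 12y1 + 9y2 + 45y3 + 28y4 + 24y5

Subject to:
  y1 + 4y3 + 4y4 + 4y5 ≥ 5
  y2 + y3 + 2y4 + y5 ≥ 2
  y1, y2, y3, y4, y5 ≥ 0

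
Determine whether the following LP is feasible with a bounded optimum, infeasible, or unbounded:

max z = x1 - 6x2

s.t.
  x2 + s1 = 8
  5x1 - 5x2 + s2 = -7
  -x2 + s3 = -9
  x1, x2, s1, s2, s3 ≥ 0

Infeasible (no feasible solution exists)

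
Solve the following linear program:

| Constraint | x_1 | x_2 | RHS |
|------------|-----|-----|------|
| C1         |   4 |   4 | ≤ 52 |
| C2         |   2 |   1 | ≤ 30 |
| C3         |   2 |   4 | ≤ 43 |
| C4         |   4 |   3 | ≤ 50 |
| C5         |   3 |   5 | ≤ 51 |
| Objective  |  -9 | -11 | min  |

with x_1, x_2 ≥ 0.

Evaluate the objective at each vertex of the feasible region:
  z(0, 0) = 0
  z(12.5, 0) = -112.5
  z(11, 2) = -121
  z(7, 6) = -129  ←
  z(0, 10.2) = -112.2
The minimum is at x_1 = 7, x_2 = 6.

x_1 = 7, x_2 = 6, z = -129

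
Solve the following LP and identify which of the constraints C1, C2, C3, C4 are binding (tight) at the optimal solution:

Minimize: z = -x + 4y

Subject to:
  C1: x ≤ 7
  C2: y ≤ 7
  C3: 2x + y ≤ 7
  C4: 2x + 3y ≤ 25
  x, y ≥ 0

At x = 3.5, y = 0, compute slack b - a·x for each constraint:
  C1: 7 − 3.5 = 3.5  (slack)
  C2: 7 − 0 = 7  (slack)
  C3: 7 − 7 = 0  (binding)
  C4: 25 − 7 = 18  (slack)

Optimal: x = 3.5, y = 0
Binding: C3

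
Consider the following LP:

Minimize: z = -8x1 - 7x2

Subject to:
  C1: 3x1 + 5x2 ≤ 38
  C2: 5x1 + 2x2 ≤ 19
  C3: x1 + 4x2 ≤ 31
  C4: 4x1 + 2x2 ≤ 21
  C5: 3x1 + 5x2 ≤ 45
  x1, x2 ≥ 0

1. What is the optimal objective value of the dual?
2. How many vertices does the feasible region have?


1. -57
2. 4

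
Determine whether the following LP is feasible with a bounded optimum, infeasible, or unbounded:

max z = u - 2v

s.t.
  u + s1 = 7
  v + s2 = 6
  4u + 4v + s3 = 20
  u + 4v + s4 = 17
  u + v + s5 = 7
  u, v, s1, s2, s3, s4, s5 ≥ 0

Feasible with a bounded optimal solution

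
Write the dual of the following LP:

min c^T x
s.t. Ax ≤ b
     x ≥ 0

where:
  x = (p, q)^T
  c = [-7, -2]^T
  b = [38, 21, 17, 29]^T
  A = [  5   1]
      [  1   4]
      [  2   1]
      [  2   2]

Primal min cᵀx s.t. Ax ≤ b, x ≥ 0  →  Dual max −bᵀy s.t. Aᵀy ≥ −c, y ≥ 0.

Maximize: z = -38y1 - 21y2 - 17y3 - 29y4

Subject to:
  5y1 + y2 + 2y3 + 2y4 ≥ 7
  y1 + 4y2 + y3 + 2y4 ≥ 2
  y1, y2, y3, y4 ≥ 0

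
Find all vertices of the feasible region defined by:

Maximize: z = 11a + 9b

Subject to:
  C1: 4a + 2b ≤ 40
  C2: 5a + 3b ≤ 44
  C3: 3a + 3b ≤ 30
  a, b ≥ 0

(0, 0), (8.8, 0), (7, 3), (0, 10)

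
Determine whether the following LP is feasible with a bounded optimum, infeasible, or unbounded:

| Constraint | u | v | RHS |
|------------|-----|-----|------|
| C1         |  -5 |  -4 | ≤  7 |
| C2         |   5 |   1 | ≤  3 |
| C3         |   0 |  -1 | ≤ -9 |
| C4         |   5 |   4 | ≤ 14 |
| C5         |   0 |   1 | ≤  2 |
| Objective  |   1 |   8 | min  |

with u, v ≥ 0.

Infeasible (no feasible solution exists)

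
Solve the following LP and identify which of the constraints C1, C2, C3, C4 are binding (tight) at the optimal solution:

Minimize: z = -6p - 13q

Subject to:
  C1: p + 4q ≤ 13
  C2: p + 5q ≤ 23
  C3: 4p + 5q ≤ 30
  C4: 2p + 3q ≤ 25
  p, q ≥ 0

At p = 5, q = 2, compute slack b - a·x for each constraint:
  C1: 13 − 13 = 0  (binding)
  C2: 23 − 15 = 8  (slack)
  C3: 30 − 30 = 0  (binding)
  C4: 25 − 16 = 9  (slack)

Optimal: p = 5, q = 2
Binding: C1, C3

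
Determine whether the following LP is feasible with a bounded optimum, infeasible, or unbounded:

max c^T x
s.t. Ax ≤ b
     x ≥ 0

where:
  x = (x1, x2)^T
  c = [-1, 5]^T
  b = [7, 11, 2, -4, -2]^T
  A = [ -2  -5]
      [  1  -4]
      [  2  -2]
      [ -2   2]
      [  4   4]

Infeasible (no feasible solution exists)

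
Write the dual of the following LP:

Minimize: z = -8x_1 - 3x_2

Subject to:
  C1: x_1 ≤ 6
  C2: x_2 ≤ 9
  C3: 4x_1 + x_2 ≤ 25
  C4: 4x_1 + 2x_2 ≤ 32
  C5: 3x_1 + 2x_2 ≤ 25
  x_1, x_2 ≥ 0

Primal min cᵀx s.t. Ax ≤ b, x ≥ 0  →  Dual max −bᵀy s.t. Aᵀy ≥ −c, y ≥ 0.

Maximize: z = -6y1 - 9y2 - 25y3 - 32y4 - 25y5

Subject to:
  y1 + 4y3 + 4y4 + 3y5 ≥ 8
  y2 + y3 + 2y4 + 2y5 ≥ 3
  y1, y2, y3, y4, y5 ≥ 0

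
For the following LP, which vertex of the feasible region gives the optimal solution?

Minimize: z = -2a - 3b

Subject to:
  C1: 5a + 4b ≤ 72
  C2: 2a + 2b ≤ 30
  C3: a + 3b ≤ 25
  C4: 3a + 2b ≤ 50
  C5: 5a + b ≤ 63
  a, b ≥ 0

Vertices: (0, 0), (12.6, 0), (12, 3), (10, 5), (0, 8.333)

Evaluate the objective at each vertex of the feasible region:
  z(0, 0) = 0
  z(12.6, 0) = -25.2
  z(12, 3) = -33
  z(10, 5) = -35  ←
  z(0, 8.333) = -25
The minimum is at a = 10, b = 5.

(10, 5)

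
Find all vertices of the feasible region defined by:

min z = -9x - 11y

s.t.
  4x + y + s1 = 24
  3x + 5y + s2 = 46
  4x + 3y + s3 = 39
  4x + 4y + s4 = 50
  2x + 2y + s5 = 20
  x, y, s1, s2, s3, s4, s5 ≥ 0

(0, 0), (6, 0), (4.667, 5.333), (2, 8), (0, 9.2)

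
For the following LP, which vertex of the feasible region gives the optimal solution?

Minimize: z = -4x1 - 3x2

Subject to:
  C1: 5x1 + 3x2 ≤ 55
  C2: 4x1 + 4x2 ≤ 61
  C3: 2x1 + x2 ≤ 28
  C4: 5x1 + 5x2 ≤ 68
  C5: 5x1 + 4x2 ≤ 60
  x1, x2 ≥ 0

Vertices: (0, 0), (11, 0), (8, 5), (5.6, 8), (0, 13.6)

Evaluate the objective at each vertex of the feasible region:
  z(0, 0) = 0
  z(11, 0) = -44
  z(8, 5) = -47  ←
  z(5.6, 8) = -46.4
  z(0, 13.6) = -40.8
The minimum is at x1 = 8, x2 = 5.

(8, 5)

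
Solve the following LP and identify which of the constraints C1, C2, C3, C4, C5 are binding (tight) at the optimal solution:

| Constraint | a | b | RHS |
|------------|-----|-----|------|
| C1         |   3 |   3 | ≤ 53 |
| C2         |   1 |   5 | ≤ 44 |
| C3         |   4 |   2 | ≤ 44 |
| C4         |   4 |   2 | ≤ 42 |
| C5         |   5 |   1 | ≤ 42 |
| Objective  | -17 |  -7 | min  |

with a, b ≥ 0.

At a = 7, b = 7, compute slack b - a·x for each constraint:
  C1: 53 − 42 = 11  (slack)
  C2: 44 − 42 = 2  (slack)
  C3: 44 − 42 = 2  (slack)
  C4: 42 − 42 = 0  (binding)
  C5: 42 − 42 = 0  (binding)

Optimal: a = 7, b = 7
Binding: C4, C5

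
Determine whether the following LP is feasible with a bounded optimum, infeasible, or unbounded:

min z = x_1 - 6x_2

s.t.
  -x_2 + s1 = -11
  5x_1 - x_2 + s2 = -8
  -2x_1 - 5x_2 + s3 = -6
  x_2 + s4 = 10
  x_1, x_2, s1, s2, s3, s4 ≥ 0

Infeasible (no feasible solution exists)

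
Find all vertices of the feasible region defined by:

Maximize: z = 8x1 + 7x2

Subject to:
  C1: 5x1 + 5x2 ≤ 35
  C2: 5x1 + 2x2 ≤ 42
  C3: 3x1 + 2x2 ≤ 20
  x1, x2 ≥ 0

(0, 0), (6.667, 0), (6, 1), (0, 7)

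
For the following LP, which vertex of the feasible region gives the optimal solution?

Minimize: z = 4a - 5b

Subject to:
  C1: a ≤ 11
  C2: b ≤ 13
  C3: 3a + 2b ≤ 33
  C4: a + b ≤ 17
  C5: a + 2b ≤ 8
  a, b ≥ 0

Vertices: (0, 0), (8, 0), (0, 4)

Evaluate the objective at each vertex of the feasible region:
  z(0, 0) = 0
  z(8, 0) = 32
  z(0, 4) = -20  ←
The minimum is at a = 0, b = 4.

(0, 4)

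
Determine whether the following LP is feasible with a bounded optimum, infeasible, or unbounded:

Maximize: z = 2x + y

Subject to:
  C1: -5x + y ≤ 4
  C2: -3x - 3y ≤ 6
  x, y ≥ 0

Unbounded (objective can increase without bound)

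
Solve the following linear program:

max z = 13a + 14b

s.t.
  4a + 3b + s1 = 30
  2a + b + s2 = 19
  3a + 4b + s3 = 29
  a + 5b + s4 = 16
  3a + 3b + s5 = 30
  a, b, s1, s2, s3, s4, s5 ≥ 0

Evaluate the objective at each vertex of the feasible region:
  z(0, 0) = 0
  z(7.5, 0) = 97.5
  z(6, 2) = 106  ←
  z(0, 3.2) = 44.8
The maximum is at a = 6, b = 2.

a = 6, b = 2, z = 106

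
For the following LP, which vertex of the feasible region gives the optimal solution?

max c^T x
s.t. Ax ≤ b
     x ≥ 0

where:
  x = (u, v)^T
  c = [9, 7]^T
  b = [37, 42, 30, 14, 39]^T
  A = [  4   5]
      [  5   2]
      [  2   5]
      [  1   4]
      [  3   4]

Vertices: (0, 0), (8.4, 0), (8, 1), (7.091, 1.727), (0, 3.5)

Evaluate the objective at each vertex of the feasible region:
  z(0, 0) = 0
  z(8.4, 0) = 75.6
  z(8, 1) = 79  ←
  z(7.091, 1.727) = 75.91
  z(0, 3.5) = 24.5
The maximum is at u = 8, v = 1.

(8, 1)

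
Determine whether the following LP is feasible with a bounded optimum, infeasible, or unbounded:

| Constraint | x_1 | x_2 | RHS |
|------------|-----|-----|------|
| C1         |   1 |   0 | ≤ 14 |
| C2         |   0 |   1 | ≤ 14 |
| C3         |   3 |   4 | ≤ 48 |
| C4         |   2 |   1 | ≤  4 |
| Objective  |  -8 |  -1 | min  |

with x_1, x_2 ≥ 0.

Feasible with a bounded optimal solution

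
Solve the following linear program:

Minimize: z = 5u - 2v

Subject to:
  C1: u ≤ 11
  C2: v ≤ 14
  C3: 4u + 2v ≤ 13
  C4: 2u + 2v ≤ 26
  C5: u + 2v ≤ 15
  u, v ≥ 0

Evaluate the objective at each vertex of the feasible region:
  z(0, 0) = 0
  z(3.25, 0) = 16.25
  z(0, 6.5) = -13  ←
The minimum is at u = 0, v = 6.5.

u = 0, v = 6.5, z = -13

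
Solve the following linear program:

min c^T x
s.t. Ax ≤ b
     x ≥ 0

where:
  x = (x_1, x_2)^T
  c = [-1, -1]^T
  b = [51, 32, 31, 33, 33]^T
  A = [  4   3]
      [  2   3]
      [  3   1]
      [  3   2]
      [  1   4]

Evaluate the objective at each vertex of the feasible region:
  z(0, 0) = 0
  z(10.33, 0) = -10.33
  z(9.667, 2) = -11.67
  z(7, 6) = -13  ←
  z(5.8, 6.8) = -12.6
  z(0, 8.25) = -8.25
The minimum is at x_1 = 7, x_2 = 6.

x_1 = 7, x_2 = 6, z = -13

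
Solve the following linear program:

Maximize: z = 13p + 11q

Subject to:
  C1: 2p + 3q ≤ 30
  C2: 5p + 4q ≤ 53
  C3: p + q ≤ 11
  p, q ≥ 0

Evaluate the objective at each vertex of the feasible region:
  z(0, 0) = 0
  z(10.6, 0) = 137.8
  z(9, 2) = 139  ←
  z(3, 8) = 127
  z(0, 10) = 110
The maximum is at p = 9, q = 2.

p = 9, q = 2, z = 139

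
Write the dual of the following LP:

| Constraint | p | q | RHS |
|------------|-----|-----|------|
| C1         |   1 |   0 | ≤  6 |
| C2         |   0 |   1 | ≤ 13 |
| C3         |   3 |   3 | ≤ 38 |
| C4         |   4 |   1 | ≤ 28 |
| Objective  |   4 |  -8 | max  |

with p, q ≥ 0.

Primal max cᵀx s.t. Ax ≤ b, x ≥ 0  →  Dual min bᵀy s.t. Aᵀy ≥ c, y ≥ 0.

Minimize: z = 6y1 + 13y2 + 38y3 + 28y4

Subject to:
  y1 + 3y3 + 4y4 ≥ 4
  y2 + 3y3 + y4 ≥ -8
  y1, y2, y3, y4 ≥ 0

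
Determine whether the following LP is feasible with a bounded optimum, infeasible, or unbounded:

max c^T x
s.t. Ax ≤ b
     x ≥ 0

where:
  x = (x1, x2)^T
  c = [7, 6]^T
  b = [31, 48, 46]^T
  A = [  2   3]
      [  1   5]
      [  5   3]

Feasible with a bounded optimal solution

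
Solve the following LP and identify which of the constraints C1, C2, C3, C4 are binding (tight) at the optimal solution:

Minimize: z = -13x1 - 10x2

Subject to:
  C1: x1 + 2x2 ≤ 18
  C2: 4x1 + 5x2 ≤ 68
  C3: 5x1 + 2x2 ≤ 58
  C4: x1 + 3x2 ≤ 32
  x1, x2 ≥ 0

At x1 = 10, x2 = 4, compute slack b - a·x for each constraint:
  C1: 18 − 18 = 0  (binding)
  C2: 68 − 60 = 8  (slack)
  C3: 58 − 58 = 0  (binding)
  C4: 32 − 22 = 10  (slack)

Optimal: x1 = 10, x2 = 4
Binding: C1, C3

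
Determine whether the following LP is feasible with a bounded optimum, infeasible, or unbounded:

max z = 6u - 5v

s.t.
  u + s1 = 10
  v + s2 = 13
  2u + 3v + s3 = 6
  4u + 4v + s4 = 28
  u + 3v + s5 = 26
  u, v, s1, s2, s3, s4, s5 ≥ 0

Feasible with a bounded optimal solution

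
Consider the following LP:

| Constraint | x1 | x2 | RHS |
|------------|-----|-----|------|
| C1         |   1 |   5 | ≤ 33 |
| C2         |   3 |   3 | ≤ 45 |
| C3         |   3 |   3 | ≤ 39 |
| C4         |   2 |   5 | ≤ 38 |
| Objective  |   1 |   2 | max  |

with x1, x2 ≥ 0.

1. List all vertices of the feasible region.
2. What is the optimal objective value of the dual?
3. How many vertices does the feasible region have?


1. (0, 0), (13, 0), (9, 4), (5, 5.6), (0, 6.6)
2. 17
3. 5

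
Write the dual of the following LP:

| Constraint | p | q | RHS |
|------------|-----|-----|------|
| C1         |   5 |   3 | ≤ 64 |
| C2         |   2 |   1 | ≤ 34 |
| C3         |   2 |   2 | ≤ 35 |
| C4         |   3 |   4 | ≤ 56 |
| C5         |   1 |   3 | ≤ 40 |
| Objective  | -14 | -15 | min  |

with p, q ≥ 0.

Primal min cᵀx s.t. Ax ≤ b, x ≥ 0  →  Dual max −bᵀy s.t. Aᵀy ≥ −c, y ≥ 0.

Maximize: z = -64y1 - 34y2 - 35y3 - 56y4 - 40y5

Subject to:
  5y1 + 2y2 + 2y3 + 3y4 + y5 ≥ 14
  3y1 + y2 + 2y3 + 4y4 + 3y5 ≥ 15
  y1, y2, y3, y4, y5 ≥ 0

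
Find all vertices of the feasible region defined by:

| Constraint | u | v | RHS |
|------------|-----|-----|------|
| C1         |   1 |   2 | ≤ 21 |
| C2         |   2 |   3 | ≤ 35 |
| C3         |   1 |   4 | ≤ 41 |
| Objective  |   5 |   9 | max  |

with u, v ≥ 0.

(0, 0), (17.5, 0), (7, 7), (1, 10), (0, 10.25)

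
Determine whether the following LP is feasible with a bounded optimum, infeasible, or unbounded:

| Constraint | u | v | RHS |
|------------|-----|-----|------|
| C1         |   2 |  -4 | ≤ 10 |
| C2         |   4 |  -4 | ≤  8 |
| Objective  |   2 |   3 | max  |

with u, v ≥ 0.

Unbounded (objective can increase without bound)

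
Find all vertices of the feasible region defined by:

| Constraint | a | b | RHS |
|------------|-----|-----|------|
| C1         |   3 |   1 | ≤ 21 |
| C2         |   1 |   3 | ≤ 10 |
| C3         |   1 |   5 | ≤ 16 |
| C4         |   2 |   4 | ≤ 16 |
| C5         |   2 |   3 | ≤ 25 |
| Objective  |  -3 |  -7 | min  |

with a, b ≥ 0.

(0, 0), (7, 0), (6.8, 0.6), (4, 2), (1, 3), (0, 3.2)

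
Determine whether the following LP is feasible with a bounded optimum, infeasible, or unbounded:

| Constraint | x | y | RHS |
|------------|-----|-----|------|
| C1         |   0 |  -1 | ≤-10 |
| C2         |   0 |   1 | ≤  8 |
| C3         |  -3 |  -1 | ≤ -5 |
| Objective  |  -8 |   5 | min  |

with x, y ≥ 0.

Infeasible (no feasible solution exists)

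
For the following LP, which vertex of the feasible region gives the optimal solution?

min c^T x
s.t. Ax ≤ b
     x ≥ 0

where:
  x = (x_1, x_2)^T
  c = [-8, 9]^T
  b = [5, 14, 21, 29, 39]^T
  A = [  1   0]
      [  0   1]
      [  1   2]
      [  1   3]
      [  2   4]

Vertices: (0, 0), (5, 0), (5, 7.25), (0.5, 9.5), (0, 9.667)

Evaluate the objective at each vertex of the feasible region:
  z(0, 0) = 0
  z(5, 0) = -40  ←
  z(5, 7.25) = 25.25
  z(0.5, 9.5) = 81.5
  z(0, 9.667) = 87
The minimum is at x_1 = 5, x_2 = 0.

(5, 0)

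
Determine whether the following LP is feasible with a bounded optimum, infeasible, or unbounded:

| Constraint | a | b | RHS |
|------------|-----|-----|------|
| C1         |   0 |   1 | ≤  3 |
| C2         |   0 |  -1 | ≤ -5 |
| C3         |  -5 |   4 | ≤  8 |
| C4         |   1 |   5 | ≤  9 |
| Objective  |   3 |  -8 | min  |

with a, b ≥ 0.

Infeasible (no feasible solution exists)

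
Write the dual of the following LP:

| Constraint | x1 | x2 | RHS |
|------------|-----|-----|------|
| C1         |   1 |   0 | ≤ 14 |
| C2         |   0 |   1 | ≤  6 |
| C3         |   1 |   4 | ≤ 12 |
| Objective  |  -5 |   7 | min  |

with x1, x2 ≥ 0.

Primal min cᵀx s.t. Ax ≤ b, x ≥ 0  →  Dual max −bᵀy s.t. Aᵀy ≥ −c, y ≥ 0.

Maximize: z = -14y1 - 6y2 - 12y3

Subject to:
  y1 + y3 ≥ 5
  y2 + 4y3 ≥ -7
  y1, y2, y3 ≥ 0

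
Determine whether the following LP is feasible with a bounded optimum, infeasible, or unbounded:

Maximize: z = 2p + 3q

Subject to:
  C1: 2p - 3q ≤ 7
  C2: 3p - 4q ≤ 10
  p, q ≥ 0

Unbounded (objective can increase without bound)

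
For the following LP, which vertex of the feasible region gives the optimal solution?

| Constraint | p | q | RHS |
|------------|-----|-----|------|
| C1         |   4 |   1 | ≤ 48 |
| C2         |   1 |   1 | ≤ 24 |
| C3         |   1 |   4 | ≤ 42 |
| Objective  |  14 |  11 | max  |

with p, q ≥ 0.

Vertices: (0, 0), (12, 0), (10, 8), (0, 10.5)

Evaluate the objective at each vertex of the feasible region:
  z(0, 0) = 0
  z(12, 0) = 168
  z(10, 8) = 228  ←
  z(0, 10.5) = 115.5
The maximum is at p = 10, q = 8.

(10, 8)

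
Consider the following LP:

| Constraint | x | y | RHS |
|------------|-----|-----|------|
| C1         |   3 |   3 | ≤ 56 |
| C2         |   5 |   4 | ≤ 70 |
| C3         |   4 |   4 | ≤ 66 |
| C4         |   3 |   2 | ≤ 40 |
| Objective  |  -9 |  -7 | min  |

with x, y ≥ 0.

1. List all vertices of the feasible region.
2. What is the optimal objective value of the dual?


1. (0, 0), (13.33, 0), (10, 5), (4, 12.5), (0, 16.5)
2. -125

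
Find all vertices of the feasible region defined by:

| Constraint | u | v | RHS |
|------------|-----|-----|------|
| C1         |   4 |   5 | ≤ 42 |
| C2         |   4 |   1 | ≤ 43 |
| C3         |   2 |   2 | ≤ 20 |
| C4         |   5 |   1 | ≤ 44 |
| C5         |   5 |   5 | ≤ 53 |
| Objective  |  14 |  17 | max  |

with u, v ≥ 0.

(0, 0), (8.8, 0), (8.5, 1.5), (8, 2), (0, 8.4)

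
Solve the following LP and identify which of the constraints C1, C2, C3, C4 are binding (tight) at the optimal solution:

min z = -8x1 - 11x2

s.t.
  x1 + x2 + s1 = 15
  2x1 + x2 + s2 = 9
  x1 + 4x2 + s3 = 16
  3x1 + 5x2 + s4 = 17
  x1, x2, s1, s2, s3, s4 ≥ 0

At x1 = 4, x2 = 1, compute slack b - a·x for each constraint:
  C1: 15 − 5 = 10  (slack)
  C2: 9 − 9 = 0  (binding)
  C3: 16 − 8 = 8  (slack)
  C4: 17 − 17 = 0  (binding)

Optimal: x1 = 4, x2 = 1
Binding: C2, C4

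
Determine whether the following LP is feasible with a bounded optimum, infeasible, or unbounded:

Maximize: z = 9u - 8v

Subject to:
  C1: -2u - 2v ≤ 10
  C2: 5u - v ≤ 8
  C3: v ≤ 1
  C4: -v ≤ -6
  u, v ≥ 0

Infeasible (no feasible solution exists)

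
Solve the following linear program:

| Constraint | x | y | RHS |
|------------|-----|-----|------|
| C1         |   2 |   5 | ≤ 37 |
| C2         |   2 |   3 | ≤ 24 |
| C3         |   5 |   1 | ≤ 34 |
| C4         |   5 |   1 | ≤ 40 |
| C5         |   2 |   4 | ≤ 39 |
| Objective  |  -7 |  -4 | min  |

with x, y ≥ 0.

Evaluate the objective at each vertex of the feasible region:
  z(0, 0) = 0
  z(6.8, 0) = -47.6
  z(6, 4) = -58  ←
  z(2.25, 6.5) = -41.75
  z(0, 7.4) = -29.6
The minimum is at x = 6, y = 4.

x = 6, y = 4, z = -58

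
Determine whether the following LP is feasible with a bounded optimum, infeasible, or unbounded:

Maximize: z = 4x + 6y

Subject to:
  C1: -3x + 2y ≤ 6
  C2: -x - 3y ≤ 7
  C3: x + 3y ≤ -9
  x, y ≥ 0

Infeasible (no feasible solution exists)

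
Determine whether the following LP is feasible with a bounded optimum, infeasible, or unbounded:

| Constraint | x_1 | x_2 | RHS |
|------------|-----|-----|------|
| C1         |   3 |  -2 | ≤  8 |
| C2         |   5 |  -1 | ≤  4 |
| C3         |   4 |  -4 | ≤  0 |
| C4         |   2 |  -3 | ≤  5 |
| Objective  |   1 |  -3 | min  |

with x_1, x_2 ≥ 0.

Unbounded (objective can decrease without bound)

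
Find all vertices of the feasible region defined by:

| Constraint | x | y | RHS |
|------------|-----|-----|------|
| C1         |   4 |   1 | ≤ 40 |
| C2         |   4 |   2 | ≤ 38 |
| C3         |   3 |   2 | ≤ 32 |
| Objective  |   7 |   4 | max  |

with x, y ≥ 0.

(0, 0), (9.5, 0), (6, 7), (0, 16)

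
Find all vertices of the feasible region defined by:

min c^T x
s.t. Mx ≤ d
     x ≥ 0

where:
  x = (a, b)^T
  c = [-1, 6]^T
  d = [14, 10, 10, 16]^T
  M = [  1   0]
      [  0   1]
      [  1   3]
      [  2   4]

(0, 0), (8, 0), (4, 2), (0, 3.333)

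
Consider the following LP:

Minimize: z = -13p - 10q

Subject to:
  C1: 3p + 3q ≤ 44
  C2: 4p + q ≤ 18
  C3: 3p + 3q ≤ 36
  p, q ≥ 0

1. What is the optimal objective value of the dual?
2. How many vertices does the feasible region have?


1. -126
2. 4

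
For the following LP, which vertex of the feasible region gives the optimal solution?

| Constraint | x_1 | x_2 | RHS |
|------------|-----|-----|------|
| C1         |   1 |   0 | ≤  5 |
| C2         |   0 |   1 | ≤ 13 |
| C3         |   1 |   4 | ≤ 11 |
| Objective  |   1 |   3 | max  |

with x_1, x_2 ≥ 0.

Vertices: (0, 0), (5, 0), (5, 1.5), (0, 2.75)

Evaluate the objective at each vertex of the feasible region:
  z(0, 0) = 0
  z(5, 0) = 5
  z(5, 1.5) = 9.5  ←
  z(0, 2.75) = 8.25
The maximum is at x_1 = 5, x_2 = 1.5.

(5, 1.5)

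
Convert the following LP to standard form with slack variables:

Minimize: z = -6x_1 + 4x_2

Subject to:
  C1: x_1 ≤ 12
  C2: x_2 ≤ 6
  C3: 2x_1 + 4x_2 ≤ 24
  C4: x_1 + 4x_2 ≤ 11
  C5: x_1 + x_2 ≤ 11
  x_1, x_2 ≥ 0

min z = -6x_1 + 4x_2

s.t.
  x_1 + s1 = 12
  x_2 + s2 = 6
  2x_1 + 4x_2 + s3 = 24
  x_1 + 4x_2 + s4 = 11
  x_1 + x_2 + s5 = 11
  x_1, x_2, s1, s2, s3, s4, s5 ≥ 0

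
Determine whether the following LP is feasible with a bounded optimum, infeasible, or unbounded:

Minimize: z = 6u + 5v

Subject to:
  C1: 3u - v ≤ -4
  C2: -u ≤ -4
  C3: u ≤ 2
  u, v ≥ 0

Infeasible (no feasible solution exists)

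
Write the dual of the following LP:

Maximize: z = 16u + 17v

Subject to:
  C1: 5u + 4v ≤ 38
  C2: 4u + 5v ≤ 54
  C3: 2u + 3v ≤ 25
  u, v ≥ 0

Primal max cᵀx s.t. Ax ≤ b, x ≥ 0  →  Dual min bᵀy s.t. Aᵀy ≥ c, y ≥ 0.

Minimize: z = 38y1 + 54y2 + 25y3

Subject to:
  5y1 + 4y2 + 2y3 ≥ 16
  4y1 + 5y2 + 3y3 ≥ 17
  y1, y2, y3 ≥ 0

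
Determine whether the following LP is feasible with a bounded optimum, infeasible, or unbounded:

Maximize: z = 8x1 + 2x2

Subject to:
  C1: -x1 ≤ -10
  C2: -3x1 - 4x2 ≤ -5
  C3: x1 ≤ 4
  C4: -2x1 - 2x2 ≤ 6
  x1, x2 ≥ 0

Infeasible (no feasible solution exists)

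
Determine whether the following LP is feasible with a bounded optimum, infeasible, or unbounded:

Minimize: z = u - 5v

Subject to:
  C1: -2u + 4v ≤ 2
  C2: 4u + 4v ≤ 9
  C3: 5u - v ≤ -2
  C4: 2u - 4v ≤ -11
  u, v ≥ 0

Infeasible (no feasible solution exists)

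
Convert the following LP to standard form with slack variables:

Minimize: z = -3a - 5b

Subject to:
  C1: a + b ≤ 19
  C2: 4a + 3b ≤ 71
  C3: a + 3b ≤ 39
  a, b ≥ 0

min z = -3a - 5b

s.t.
  a + b + s1 = 19
  4a + 3b + s2 = 71
  a + 3b + s3 = 39
  a, b, s1, s2, s3 ≥ 0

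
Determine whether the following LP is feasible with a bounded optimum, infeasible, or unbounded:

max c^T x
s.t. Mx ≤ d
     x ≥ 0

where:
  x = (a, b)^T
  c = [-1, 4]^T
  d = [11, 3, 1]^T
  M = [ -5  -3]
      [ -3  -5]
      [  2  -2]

Unbounded (objective can increase without bound)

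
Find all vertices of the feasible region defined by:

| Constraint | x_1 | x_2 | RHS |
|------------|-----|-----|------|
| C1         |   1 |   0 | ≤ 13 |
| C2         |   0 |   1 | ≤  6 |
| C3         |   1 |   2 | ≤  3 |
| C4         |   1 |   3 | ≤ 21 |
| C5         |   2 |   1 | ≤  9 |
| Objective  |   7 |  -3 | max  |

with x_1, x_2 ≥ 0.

(0, 0), (3, 0), (0, 1.5)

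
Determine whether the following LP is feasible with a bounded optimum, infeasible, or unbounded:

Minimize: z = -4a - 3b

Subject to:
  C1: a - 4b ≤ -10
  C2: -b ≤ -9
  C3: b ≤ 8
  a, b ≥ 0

Infeasible (no feasible solution exists)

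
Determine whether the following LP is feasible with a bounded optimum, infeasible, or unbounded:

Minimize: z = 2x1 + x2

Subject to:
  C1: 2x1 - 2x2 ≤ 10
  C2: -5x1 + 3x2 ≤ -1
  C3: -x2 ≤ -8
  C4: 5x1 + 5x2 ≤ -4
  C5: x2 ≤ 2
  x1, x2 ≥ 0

Infeasible (no feasible solution exists)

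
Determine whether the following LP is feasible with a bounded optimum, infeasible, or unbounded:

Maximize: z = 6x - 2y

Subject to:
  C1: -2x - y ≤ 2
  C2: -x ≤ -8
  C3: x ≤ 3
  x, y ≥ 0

Infeasible (no feasible solution exists)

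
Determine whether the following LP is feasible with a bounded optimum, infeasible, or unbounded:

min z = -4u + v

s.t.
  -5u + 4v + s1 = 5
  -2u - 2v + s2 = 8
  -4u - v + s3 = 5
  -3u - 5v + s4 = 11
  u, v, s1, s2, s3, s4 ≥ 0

Unbounded (objective can decrease without bound)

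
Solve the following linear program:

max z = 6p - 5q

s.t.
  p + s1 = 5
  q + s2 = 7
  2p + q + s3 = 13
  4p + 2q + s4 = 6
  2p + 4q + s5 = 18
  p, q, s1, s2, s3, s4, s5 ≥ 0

Evaluate the objective at each vertex of the feasible region:
  z(0, 0) = 0
  z(1.5, 0) = 9  ←
  z(0, 3) = -15
The maximum is at p = 1.5, q = 0.

p = 1.5, q = 0, z = 9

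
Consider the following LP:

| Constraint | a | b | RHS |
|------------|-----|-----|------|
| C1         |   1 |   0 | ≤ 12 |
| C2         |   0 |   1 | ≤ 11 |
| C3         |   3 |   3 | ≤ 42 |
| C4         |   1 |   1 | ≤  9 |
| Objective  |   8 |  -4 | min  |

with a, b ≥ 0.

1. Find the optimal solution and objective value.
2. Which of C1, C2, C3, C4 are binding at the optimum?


1. a = 0, b = 9, z = -36
2. C4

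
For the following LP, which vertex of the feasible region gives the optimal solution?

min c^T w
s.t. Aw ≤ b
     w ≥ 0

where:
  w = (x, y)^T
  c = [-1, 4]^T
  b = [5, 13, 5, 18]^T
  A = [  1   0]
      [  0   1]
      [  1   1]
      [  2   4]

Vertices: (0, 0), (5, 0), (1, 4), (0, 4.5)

Evaluate the objective at each vertex of the feasible region:
  z(0, 0) = 0
  z(5, 0) = -5  ←
  z(1, 4) = 15
  z(0, 4.5) = 18
The minimum is at x = 5, y = 0.

(5, 0)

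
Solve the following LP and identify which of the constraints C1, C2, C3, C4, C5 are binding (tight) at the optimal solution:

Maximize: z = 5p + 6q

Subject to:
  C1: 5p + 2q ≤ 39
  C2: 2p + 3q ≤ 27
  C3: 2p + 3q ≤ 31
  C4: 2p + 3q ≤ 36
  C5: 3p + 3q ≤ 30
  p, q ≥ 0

At p = 3, q = 7, compute slack b - a·x for each constraint:
  C1: 39 − 29 = 10  (slack)
  C2: 27 − 27 = 0  (binding)
  C3: 31 − 27 = 4  (slack)
  C4: 36 − 27 = 9  (slack)
  C5: 30 − 30 = 0  (binding)

Optimal: p = 3, q = 7
Binding: C2, C5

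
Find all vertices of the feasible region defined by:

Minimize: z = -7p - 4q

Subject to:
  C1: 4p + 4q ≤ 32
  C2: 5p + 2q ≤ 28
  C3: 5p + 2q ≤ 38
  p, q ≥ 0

(0, 0), (5.6, 0), (4, 4), (0, 8)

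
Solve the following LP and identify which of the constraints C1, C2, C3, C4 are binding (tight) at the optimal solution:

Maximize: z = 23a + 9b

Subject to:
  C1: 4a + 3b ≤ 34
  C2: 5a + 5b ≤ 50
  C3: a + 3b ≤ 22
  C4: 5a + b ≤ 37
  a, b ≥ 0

At a = 7, b = 2, compute slack b - a·x for each constraint:
  C1: 34 − 34 = 0  (binding)
  C2: 50 − 45 = 5  (slack)
  C3: 22 − 13 = 9  (slack)
  C4: 37 − 37 = 0  (binding)

Optimal: a = 7, b = 2
Binding: C1, C4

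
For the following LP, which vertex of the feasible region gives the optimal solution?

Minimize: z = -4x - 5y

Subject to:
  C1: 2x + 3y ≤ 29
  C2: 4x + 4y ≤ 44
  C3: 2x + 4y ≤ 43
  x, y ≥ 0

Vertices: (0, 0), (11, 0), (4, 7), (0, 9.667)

Evaluate the objective at each vertex of the feasible region:
  z(0, 0) = 0
  z(11, 0) = -44
  z(4, 7) = -51  ←
  z(0, 9.667) = -48.33
The minimum is at x = 4, y = 7.

(4, 7)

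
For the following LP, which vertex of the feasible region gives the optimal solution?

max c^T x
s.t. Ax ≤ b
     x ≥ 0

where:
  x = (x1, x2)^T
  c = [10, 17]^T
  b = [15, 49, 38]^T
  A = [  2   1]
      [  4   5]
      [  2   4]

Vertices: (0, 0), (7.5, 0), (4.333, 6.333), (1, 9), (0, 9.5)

Evaluate the objective at each vertex of the feasible region:
  z(0, 0) = 0
  z(7.5, 0) = 75
  z(4.333, 6.333) = 151
  z(1, 9) = 163  ←
  z(0, 9.5) = 161.5
The maximum is at x1 = 1, x2 = 9.

(1, 9)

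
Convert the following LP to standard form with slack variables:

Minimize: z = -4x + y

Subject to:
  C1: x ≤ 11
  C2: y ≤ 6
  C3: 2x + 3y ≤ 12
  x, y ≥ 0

min z = -4x + y

s.t.
  x + s1 = 11
  y + s2 = 6
  2x + 3y + s3 = 12
  x, y, s1, s2, s3 ≥ 0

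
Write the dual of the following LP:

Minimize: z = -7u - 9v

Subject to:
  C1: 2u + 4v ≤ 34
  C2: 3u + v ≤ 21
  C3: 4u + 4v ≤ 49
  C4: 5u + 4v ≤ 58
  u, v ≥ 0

Primal min cᵀx s.t. Ax ≤ b, x ≥ 0  →  Dual max −bᵀy s.t. Aᵀy ≥ −c, y ≥ 0.

Maximize: z = -34y1 - 21y2 - 49y3 - 58y4

Subject to:
  2y1 + 3y2 + 4y3 + 5y4 ≥ 7
  4y1 + y2 + 4y3 + 4y4 ≥ 9
  y1, y2, y3, y4 ≥ 0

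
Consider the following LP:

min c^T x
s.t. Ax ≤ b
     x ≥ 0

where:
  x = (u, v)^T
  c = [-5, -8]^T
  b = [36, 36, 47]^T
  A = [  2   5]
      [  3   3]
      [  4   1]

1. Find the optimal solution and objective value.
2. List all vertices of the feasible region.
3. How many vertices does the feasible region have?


1. u = 8, v = 4, z = -72
2. (0, 0), (11.75, 0), (11.67, 0.3333), (8, 4), (0, 7.2)
3. 5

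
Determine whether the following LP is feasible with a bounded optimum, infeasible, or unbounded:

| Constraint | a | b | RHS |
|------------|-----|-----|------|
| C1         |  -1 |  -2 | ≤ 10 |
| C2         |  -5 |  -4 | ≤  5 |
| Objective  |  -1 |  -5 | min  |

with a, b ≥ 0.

Unbounded (objective can decrease without bound)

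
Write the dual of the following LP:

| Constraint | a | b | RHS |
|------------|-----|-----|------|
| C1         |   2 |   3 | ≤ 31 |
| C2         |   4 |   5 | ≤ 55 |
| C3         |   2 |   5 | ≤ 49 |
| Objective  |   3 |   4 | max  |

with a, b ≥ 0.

Primal max cᵀx s.t. Ax ≤ b, x ≥ 0  →  Dual min bᵀy s.t. Aᵀy ≥ c, y ≥ 0.

Minimize: z = 31y1 + 55y2 + 49y3

Subject to:
  2y1 + 4y2 + 2y3 ≥ 3
  3y1 + 5y2 + 5y3 ≥ 4
  y1, y2, y3 ≥ 0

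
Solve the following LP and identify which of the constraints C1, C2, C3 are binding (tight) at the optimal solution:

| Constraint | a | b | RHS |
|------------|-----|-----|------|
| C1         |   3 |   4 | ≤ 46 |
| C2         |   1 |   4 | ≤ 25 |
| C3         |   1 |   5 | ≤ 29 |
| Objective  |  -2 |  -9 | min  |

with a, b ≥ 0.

At a = 9, b = 4, compute slack b - a·x for each constraint:
  C1: 46 − 43 = 3  (slack)
  C2: 25 − 25 = 0  (binding)
  C3: 29 − 29 = 0  (binding)

Optimal: a = 9, b = 4
Binding: C2, C3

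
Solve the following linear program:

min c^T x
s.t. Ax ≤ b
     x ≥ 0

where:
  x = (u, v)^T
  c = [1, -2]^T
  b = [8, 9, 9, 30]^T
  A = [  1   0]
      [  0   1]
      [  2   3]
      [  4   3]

Evaluate the objective at each vertex of the feasible region:
  z(0, 0) = 0
  z(4.5, 0) = 4.5
  z(0, 3) = -6  ←
The minimum is at u = 0, v = 3.

u = 0, v = 3, z = -6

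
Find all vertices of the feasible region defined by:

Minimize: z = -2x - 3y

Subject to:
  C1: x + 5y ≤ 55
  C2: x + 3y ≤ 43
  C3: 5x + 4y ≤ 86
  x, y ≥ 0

(0, 0), (17.2, 0), (10, 9), (0, 11)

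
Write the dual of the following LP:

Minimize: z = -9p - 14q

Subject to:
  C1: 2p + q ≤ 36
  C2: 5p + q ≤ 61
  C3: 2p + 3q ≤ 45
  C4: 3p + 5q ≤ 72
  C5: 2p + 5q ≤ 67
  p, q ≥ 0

Primal min cᵀx s.t. Ax ≤ b, x ≥ 0  →  Dual max −bᵀy s.t. Aᵀy ≥ −c, y ≥ 0.

Maximize: z = -36y1 - 61y2 - 45y3 - 72y4 - 67y5

Subject to:
  2y1 + 5y2 + 2y3 + 3y4 + 2y5 ≥ 9
  y1 + y2 + 3y3 + 5y4 + 5y5 ≥ 14
  y1, y2, y3, y4, y5 ≥ 0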